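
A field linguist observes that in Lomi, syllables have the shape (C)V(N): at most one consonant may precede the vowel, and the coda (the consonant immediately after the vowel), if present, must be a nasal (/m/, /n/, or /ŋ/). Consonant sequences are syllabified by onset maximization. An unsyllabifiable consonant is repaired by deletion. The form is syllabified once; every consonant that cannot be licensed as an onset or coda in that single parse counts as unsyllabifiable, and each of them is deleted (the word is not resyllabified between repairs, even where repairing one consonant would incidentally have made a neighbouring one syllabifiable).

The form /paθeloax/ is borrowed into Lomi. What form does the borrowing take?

paθeloa

The consonants /x/ cannot be parsed into a legal (C)V(N) syllable (only a nasal (/m/, /n/, or /ŋ/) is licensed in coda position; onsets are limited to one consonant).
Deletion applies to /x/.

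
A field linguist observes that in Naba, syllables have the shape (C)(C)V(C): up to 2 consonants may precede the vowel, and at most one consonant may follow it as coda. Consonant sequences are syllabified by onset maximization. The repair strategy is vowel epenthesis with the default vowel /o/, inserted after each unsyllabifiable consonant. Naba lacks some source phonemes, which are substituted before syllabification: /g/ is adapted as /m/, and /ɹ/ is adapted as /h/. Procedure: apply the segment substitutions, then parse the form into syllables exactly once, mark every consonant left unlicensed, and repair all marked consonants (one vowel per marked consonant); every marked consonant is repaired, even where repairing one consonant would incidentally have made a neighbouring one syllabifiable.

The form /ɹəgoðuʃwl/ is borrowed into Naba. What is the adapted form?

Substitution: /ɹ/ → /h/, /g/ → /m/, giving /həmoðuʃwl/.
Syllabifying with onset maximization leaves /w/, /l/ stranded (at most one coda consonant is licensed; onsets may contain at most 2 consonants).
Inserting the epenthetic vowel yields /w/ → /wo/, /l/ → /lo/.

həmoðuʃwolo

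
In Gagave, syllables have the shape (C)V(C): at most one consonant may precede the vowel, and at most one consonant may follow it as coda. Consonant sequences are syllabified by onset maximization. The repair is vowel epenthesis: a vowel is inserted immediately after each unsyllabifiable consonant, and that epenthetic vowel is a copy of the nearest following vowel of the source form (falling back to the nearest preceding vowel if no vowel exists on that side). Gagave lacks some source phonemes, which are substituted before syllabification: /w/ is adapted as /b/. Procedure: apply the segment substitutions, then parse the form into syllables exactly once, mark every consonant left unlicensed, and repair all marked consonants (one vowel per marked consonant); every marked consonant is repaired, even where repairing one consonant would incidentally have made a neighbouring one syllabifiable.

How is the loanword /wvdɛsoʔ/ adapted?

bɛvɛdɛsoʔ

Substitution: /w/ → /b/, giving /bvdɛsoʔ/.
The consonants /b/, /v/ cannot be parsed into a legal (C)V(C) syllable (at most one coda consonant is licensed; onsets are limited to one consonant).
Epenthesis after each stranded consonant: /b/ → /bɛ/, /v/ → /vɛ/.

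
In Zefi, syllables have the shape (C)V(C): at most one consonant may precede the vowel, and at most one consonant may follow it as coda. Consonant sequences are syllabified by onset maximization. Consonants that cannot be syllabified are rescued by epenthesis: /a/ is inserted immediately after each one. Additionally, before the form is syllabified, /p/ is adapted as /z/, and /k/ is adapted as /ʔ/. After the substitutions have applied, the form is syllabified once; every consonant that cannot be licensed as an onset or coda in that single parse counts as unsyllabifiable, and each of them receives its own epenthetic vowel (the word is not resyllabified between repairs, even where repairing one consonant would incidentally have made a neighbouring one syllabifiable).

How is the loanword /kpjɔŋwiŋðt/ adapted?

Substitution: /k/ → /ʔ/, /p/ → /z/, giving /ʔzjɔŋwiŋðt/.
Syllabifying with onset maximization leaves /ʔ/, /z/, /ð/, /t/ stranded (at most one coda consonant is licensed; onsets are limited to one consonant).
Epenthesis after each stranded consonant: /ʔ/ → /ʔa/, /z/ → /za/, /ð/ → /ða/, /t/ → /ta/.

ʔazajɔŋwiŋðata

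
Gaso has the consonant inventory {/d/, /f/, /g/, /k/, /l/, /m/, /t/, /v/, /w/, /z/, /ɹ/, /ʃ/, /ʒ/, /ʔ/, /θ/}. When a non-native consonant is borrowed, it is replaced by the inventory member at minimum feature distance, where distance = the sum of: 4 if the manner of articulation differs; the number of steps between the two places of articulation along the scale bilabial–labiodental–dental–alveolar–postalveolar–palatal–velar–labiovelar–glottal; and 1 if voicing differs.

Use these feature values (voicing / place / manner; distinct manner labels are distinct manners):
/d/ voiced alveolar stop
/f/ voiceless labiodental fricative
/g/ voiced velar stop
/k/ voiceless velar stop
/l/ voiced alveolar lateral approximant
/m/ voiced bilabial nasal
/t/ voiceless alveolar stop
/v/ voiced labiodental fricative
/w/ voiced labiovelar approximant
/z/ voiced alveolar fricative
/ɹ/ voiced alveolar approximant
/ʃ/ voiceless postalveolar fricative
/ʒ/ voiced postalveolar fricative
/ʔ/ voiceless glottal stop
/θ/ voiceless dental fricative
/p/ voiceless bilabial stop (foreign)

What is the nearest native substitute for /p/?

t

/t/ is closest: same manner (stop), place distance 3 (bilabial→alveolar), same voicing; total 3. Next closest is /d/ at distance 4.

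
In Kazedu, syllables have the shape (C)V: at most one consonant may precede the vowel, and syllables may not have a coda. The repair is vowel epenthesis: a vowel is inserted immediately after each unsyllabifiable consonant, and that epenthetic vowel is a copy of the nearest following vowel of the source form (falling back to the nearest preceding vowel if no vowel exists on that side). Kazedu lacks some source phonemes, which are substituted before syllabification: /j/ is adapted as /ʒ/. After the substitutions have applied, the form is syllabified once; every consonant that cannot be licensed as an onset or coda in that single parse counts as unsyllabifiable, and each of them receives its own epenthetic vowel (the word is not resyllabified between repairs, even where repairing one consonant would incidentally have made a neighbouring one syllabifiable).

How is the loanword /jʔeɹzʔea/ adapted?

Substitution: /j/ → /ʒ/, giving /ʒʔeɹzʔea/.
Under (C)V, the unsyllabifiable consonants are /ʒ/, /ɹ/, /z/ (no codas are permitted; onsets are limited to one consonant).
Epenthesis after each stranded consonant: /ʒ/ → /ʒe/, /ɹ/ → /ɹe/, /z/ → /ze/.

ʒeʔeɹezeʔea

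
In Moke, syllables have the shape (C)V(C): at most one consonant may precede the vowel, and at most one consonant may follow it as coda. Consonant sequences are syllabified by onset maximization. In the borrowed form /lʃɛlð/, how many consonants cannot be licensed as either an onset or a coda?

The consonants /l/, /ð/ cannot be parsed into a legal (C)V(C) syllable (at most one coda consonant is licensed; onsets are limited to one consonant).

2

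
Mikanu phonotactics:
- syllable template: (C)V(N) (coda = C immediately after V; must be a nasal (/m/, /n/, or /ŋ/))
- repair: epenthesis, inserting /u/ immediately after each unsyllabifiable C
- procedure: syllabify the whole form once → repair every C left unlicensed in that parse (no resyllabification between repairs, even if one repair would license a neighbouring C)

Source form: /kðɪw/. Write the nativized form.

The consonants /k/, /w/ cannot be parsed into a legal (C)V(N) syllable (only a nasal (/m/, /n/, or /ŋ/) is licensed in coda position; onsets are limited to one consonant).
Epenthesis after each stranded consonant: /k/ → /ku/, /w/ → /wu/.

kuðɪwu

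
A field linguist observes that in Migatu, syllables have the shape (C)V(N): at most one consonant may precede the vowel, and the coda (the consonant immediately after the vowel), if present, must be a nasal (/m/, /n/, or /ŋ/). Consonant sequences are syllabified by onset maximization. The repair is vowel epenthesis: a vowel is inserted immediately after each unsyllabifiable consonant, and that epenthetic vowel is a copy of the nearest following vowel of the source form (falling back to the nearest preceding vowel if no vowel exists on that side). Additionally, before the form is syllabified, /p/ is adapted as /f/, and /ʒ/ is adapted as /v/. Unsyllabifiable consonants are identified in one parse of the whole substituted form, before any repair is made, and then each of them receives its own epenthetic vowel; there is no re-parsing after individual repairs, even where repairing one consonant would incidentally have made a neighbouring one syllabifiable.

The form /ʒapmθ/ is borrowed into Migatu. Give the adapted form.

vafamaθa

Substitution: /ʒ/ → /v/, /p/ → /f/, giving /vafmθ/.
Syllabifying with onset maximization leaves /f/, /m/, /θ/ stranded (only a nasal (/m/, /n/, or /ŋ/) is licensed in coda position; onsets are limited to one consonant).
Each unlicensed consonant becomes the onset of a new syllable: /f/ → /fa/, /m/ → /ma/, /θ/ → /θa/.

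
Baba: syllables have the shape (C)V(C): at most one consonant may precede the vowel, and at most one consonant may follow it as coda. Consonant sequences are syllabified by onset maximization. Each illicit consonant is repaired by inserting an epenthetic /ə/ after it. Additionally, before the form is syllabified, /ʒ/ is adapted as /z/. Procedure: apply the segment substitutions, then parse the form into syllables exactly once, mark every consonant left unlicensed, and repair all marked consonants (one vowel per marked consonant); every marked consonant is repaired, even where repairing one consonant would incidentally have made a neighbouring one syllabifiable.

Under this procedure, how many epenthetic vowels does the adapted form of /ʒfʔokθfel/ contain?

3

After substitution the input is /zfʔokθfel/.
The unsyllabifiable consonants are /z/, /f/, /θ/; each receives one epenthetic vowel.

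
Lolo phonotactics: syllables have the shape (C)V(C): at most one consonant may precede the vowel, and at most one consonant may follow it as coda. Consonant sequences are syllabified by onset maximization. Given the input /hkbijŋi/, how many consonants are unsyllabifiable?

2

Syllabifying with onset maximization leaves /h/, /k/ stranded (at most one coda consonant is licensed; onsets are limited to one consonant).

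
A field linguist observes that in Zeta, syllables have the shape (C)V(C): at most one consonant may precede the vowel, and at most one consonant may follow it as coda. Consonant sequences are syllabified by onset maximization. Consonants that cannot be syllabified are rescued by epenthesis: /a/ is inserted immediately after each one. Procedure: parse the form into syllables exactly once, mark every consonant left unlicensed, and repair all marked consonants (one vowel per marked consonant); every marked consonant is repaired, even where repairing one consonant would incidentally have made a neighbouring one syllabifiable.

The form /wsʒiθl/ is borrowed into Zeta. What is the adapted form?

wasaʒiθla

Syllabifying with onset maximization leaves /w/, /s/, /l/ stranded (at most one coda consonant is licensed; onsets are limited to one consonant).
Inserting the epenthetic vowel yields /w/ → /wa/, /s/ → /sa/, /l/ → /la/.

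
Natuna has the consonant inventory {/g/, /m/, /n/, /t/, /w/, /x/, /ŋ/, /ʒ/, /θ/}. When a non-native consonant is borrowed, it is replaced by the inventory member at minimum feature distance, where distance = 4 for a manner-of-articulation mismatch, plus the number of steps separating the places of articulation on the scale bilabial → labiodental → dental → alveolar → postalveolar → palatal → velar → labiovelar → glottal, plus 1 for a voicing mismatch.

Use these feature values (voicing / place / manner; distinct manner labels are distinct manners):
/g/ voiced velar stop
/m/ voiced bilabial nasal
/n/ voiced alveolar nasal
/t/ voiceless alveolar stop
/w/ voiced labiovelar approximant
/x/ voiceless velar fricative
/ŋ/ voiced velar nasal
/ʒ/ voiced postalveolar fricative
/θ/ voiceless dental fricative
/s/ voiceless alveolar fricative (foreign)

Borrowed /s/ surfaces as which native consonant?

θ

/θ/ is closest: same manner (fricative), place distance 1 (alveolar→dental), same voicing; total 1. Next closest is /ʒ/ at distance 2.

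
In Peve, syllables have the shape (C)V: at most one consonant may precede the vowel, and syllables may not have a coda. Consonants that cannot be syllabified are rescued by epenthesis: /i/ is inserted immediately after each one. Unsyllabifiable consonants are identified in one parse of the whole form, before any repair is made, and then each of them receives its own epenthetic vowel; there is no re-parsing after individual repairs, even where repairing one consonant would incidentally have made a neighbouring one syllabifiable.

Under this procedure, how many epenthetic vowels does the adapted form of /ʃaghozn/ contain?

The unsyllabifiable consonants are /g/, /z/, /n/; each receives one epenthetic vowel.

3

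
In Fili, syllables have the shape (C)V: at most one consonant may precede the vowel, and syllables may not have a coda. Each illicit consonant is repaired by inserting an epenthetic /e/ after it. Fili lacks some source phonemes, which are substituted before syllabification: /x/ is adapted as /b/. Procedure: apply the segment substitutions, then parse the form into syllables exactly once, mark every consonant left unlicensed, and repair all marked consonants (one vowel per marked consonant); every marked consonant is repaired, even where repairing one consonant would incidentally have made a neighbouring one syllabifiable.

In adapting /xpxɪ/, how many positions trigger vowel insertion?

2

After substitution the input is /bpbɪ/.
The unsyllabifiable consonants are /b/, /p/; each receives one epenthetic vowel.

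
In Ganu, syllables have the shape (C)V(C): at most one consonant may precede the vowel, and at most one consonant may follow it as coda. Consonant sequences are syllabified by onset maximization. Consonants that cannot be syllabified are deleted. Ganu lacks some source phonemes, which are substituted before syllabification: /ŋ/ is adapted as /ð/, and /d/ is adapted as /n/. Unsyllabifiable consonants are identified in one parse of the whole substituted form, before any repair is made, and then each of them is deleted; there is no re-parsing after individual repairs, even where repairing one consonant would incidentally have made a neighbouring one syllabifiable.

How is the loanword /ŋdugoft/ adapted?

Substitution: /ŋ/ → /ð/, /d/ → /n/, giving /ðnugoft/.
Under (C)V(C), the unsyllabifiable consonants are /ð/, /t/ (at most one coda consonant is licensed; onsets are limited to one consonant).
Deletion applies to /ð/, /t/.

nugof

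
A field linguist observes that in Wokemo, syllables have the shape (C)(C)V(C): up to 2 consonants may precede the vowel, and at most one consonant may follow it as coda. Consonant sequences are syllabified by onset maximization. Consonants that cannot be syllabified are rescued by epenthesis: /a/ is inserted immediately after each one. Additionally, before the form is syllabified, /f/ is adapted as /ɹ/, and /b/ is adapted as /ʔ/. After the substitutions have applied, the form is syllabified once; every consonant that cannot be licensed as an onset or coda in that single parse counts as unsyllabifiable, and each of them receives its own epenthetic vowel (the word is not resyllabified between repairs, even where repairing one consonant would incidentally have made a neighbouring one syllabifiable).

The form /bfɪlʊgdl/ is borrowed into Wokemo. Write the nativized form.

Substitution: /b/ → /ʔ/, /f/ → /ɹ/, giving /ʔɹɪlʊgdl/.
The consonants /d/, /l/ cannot be parsed into a legal (C)(C)V(C) syllable (at most one coda consonant is licensed; onsets may contain at most 2 consonants).
Each unlicensed consonant becomes the onset of a new syllable: /d/ → /da/, /l/ → /la/.

ʔɹɪlʊgdala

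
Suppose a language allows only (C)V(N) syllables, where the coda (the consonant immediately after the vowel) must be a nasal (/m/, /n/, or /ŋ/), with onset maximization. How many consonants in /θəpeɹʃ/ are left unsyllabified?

Under (C)V(N), the unsyllabifiable consonants are /ɹ/, /ʃ/ (only a nasal (/m/, /n/, or /ŋ/) is licensed in coda position; onsets are limited to one consonant).

2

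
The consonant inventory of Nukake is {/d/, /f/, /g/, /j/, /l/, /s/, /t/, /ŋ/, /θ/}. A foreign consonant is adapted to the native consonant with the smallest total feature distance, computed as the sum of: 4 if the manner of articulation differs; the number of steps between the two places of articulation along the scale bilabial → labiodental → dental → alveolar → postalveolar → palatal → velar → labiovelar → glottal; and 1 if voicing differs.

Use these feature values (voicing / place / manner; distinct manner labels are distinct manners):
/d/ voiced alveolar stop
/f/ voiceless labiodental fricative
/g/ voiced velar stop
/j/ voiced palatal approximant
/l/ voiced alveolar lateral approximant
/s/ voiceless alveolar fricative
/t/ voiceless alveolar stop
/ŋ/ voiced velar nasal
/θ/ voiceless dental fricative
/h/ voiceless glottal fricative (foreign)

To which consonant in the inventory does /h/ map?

s

/s/ is closest: same manner (fricative), place distance 5 (glottal→alveolar), same voicing; total 5. Next closest is /θ/ at distance 6.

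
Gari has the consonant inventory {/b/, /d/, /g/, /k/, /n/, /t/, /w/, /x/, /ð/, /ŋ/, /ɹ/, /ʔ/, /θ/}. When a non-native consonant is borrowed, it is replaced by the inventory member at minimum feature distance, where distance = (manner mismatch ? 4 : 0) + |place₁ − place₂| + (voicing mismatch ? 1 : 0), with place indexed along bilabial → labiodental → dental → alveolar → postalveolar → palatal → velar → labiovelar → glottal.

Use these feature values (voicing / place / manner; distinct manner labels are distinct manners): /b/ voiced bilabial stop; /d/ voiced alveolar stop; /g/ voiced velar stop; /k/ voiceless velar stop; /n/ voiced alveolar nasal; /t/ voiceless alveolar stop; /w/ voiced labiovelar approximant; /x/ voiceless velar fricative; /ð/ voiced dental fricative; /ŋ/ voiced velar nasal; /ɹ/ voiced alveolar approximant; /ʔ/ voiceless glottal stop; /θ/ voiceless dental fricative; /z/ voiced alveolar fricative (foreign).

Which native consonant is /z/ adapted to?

ð

/ð/ is closest: same manner (fricative), place distance 1 (alveolar→dental), same voicing; total 1. Next closest is /θ/ at distance 2.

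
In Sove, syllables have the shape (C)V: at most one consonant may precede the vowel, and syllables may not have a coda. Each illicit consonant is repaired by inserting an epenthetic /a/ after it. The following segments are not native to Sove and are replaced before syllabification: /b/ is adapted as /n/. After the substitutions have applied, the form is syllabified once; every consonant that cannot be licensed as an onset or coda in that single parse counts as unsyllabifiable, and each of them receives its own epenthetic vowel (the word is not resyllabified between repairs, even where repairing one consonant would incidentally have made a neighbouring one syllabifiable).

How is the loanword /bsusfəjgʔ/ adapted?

Substitution: /b/ → /n/, giving /nsusfəjgʔ/.
Under (C)V, the unsyllabifiable consonants are /n/, /s/, /j/, /g/, /ʔ/ (no codas are permitted; onsets are limited to one consonant).
Epenthesis after each stranded consonant: /n/ → /na/, /s/ → /sa/, /j/ → /ja/, /g/ → /ga/, /ʔ/ → /ʔa/.

nasusafəjagaʔa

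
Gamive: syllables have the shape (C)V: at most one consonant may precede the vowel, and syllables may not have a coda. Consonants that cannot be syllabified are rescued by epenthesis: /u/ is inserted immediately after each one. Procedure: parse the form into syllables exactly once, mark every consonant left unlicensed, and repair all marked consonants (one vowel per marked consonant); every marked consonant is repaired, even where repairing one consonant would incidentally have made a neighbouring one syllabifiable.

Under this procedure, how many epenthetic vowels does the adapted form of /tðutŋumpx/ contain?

5

The unsyllabifiable consonants are /t/, /t/, /m/, /p/, /x/; each receives one epenthetic vowel.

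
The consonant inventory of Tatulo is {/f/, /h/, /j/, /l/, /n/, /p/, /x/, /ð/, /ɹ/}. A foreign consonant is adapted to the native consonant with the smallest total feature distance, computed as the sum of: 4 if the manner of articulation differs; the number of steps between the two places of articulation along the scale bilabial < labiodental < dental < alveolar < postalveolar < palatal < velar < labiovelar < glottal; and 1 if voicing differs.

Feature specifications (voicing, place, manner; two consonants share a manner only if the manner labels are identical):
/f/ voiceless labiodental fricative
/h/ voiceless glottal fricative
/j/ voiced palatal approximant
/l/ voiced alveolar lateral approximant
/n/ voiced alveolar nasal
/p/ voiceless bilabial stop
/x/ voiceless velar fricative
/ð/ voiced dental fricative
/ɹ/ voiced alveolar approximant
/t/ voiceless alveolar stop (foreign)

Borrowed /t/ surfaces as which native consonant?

p

/p/ is closest: same manner (stop), place distance 3 (alveolar→bilabial), same voicing; total 3. Next closest is /l/ at distance 5.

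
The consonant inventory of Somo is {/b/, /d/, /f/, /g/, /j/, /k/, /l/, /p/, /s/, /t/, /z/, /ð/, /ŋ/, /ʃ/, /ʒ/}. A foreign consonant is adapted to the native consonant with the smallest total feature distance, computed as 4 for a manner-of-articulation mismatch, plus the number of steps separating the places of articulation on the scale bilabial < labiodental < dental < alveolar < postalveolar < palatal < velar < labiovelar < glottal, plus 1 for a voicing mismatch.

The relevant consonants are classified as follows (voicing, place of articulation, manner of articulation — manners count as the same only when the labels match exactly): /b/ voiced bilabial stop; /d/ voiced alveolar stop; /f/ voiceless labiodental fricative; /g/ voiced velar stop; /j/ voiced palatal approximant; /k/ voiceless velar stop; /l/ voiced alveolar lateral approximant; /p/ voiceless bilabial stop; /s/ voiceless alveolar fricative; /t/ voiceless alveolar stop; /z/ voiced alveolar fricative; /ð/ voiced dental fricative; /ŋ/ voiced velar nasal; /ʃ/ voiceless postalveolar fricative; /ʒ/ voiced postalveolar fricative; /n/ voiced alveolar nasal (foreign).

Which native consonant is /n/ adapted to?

ŋ

/ŋ/ is closest: same manner (nasal), place distance 3 (alveolar→velar), same voicing; total 3. Next closest is /d/ at distance 4.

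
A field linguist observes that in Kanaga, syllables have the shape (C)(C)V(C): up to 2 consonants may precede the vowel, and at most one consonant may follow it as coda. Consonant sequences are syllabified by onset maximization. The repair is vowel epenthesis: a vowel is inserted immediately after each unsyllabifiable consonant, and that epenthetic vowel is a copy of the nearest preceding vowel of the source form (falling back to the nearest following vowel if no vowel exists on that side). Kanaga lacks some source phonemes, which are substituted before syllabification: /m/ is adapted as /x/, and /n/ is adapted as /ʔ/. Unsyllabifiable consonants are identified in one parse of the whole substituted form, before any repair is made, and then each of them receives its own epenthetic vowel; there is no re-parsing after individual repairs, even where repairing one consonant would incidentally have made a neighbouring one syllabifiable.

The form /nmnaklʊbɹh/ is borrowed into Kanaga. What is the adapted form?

Substitution: /n/ → /ʔ/, /m/ → /x/, giving /ʔxʔaklʊbɹh/.
Syllabifying with onset maximization leaves /ʔ/, /ɹ/, /h/ stranded (at most one coda consonant is licensed; onsets may contain at most 2 consonants).
Inserting the epenthetic vowel yields /ʔ/ → /ʔa/, /ɹ/ → /ɹʊ/, /h/ → /hʊ/.

ʔaxʔaklʊbɹʊhʊ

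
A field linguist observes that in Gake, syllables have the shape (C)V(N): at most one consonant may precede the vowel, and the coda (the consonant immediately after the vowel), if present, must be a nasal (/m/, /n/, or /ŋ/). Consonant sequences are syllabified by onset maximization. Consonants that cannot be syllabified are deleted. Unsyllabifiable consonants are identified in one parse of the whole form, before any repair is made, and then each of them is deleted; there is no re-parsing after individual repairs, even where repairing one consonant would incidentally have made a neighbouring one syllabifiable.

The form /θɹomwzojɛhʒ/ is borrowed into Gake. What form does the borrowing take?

ɹomzojɛ

Syllabifying with onset maximization leaves /θ/, /w/, /h/, /ʒ/ stranded (only a nasal (/m/, /n/, or /ŋ/) is licensed in coda position; onsets are limited to one consonant).
Deleting the stranded consonants removes /θ/, /w/, /h/, /ʒ/.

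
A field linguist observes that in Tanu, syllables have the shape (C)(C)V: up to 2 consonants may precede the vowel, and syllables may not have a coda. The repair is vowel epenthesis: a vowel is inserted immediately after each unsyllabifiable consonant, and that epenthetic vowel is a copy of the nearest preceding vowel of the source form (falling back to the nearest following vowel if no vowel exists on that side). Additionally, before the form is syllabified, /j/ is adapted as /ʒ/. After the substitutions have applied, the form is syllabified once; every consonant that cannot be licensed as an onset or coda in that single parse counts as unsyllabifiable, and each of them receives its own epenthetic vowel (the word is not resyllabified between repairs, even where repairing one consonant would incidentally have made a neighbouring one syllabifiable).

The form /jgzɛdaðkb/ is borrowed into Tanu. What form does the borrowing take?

Substitution: /j/ → /ʒ/, giving /ʒgzɛdaðkb/.
The consonants /ʒ/, /ð/, /k/, /b/ cannot be parsed into a legal (C)(C)V syllable (no codas are permitted; onsets may contain at most 2 consonants).
Inserting the epenthetic vowel yields /ʒ/ → /ʒɛ/, /ð/ → /ða/, /k/ → /ka/, /b/ → /ba/.

ʒɛgzɛdaðakaba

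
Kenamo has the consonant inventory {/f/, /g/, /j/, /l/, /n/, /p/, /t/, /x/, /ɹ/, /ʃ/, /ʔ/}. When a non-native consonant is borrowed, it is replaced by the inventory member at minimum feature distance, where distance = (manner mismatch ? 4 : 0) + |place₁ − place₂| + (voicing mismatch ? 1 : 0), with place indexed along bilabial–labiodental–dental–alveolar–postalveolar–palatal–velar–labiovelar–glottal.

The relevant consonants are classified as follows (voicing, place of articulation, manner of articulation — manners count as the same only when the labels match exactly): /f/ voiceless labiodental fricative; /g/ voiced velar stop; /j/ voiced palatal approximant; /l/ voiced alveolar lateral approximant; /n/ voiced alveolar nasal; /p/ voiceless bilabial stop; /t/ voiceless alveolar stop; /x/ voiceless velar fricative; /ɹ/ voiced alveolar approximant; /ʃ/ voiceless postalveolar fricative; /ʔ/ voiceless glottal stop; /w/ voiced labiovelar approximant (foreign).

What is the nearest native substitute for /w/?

j

/j/ is closest: same manner (approximant), place distance 2 (labiovelar→palatal), same voicing; total 2. Next closest is /ɹ/ at distance 4.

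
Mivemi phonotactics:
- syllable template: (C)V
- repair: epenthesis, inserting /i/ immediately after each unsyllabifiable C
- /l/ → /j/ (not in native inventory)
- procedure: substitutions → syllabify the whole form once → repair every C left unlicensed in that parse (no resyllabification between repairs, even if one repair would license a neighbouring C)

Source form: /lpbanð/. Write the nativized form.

jipibaniði

Substitution: /l/ → /j/, giving /jpbanð/.
The consonants /j/, /p/, /n/, /ð/ cannot be parsed into a legal (C)V syllable (no codas are permitted; onsets are limited to one consonant).
Each unlicensed consonant becomes the onset of a new syllable: /j/ → /ji/, /p/ → /pi/, /n/ → /ni/, /ð/ → /ði/.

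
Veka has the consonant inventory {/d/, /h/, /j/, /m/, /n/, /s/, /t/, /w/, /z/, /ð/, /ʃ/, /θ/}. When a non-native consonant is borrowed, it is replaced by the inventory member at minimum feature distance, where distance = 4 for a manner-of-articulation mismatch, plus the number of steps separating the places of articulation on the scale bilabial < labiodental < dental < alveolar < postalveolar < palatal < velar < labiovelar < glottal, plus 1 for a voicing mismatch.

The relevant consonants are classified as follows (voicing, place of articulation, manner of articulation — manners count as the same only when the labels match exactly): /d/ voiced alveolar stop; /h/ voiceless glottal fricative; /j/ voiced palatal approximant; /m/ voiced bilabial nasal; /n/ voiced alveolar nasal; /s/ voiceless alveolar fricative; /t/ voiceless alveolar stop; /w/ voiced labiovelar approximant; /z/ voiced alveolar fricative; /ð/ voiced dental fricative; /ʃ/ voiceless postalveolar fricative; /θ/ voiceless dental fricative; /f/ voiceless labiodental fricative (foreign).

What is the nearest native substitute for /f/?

/θ/ is closest: same manner (fricative), place distance 1 (labiodental→dental), same voicing; total 1. Next closest is /s/ at distance 2.

θ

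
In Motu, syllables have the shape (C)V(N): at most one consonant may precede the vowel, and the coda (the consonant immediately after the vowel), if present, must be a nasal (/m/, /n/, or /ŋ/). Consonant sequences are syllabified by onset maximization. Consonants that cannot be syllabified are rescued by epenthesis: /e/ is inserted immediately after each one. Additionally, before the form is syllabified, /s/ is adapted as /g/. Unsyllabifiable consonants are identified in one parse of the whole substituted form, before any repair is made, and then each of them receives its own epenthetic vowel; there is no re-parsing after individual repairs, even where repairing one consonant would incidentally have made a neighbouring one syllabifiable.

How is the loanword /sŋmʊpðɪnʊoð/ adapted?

geŋemʊpeðɪnʊoðe

Substitution: /s/ → /g/, giving /gŋmʊpðɪnʊoð/.
Under (C)V(N), the unsyllabifiable consonants are /g/, /ŋ/, /p/, /ð/ (only a nasal (/m/, /n/, or /ŋ/) is licensed in coda position; onsets are limited to one consonant).
Epenthesis after each stranded consonant: /g/ → /ge/, /ŋ/ → /ŋe/, /p/ → /pe/, /ð/ → /ðe/.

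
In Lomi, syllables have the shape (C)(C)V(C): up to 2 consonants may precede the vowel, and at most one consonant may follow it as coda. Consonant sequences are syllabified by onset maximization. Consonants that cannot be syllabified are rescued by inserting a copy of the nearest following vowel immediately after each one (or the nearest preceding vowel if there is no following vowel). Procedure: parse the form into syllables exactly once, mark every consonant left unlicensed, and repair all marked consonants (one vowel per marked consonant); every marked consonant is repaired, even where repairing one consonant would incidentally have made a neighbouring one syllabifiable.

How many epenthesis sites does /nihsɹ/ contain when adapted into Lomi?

2

The unsyllabifiable consonants are /s/, /ɹ/; each receives one epenthetic vowel.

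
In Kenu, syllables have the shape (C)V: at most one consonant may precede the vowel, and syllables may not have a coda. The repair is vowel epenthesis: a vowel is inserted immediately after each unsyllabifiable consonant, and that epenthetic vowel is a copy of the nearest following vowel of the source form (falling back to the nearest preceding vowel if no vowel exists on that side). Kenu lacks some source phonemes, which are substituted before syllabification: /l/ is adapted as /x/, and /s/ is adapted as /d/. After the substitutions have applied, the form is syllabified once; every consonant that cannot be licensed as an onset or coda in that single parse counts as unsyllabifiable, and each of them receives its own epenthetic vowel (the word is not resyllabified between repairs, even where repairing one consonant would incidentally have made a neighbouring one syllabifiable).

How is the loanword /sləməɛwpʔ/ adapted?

dəxəməɛwɛpɛʔɛ

Substitution: /s/ → /d/, /l/ → /x/, giving /dxəməɛwpʔ/.
Under (C)V, the unsyllabifiable consonants are /d/, /w/, /p/, /ʔ/ (no codas are permitted; onsets are limited to one consonant).
Epenthesis after each stranded consonant: /d/ → /də/, /w/ → /wɛ/, /p/ → /pɛ/, /ʔ/ → /ʔɛ/.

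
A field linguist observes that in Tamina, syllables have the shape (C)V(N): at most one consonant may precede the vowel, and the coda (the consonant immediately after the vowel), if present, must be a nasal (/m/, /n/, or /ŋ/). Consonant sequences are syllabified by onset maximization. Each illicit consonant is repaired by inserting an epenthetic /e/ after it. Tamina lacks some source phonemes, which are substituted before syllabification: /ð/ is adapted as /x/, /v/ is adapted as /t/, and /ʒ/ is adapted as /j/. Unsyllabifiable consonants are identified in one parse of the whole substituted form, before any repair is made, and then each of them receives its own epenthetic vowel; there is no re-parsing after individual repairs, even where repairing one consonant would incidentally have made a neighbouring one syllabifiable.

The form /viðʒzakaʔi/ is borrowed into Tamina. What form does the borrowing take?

tixejezakaʔi

Substitution: /v/ → /t/, /ð/ → /x/, /ʒ/ → /j/, giving /tixjzakaʔi/.
Under (C)V(N), the unsyllabifiable consonants are /x/, /j/ (only a nasal (/m/, /n/, or /ŋ/) is licensed in coda position; onsets are limited to one consonant).
Epenthesis after each stranded consonant: /x/ → /xe/, /j/ → /je/.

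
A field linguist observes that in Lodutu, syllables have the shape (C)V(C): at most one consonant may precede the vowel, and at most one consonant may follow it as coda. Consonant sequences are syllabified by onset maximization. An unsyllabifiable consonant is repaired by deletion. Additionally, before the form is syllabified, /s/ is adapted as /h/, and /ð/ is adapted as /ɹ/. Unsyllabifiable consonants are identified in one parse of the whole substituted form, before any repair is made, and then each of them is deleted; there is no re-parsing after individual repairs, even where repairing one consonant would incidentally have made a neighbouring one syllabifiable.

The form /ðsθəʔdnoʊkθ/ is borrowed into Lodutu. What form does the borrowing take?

Substitution: /ð/ → /ɹ/, /s/ → /h/, giving /ɹhθəʔdnoʊkθ/.
Syllabifying with onset maximization leaves /ɹ/, /h/, /d/, /θ/ stranded (at most one coda consonant is licensed; onsets are limited to one consonant).
Deletion applies to /ɹ/, /h/, /d/, /θ/.

θəʔnoʊk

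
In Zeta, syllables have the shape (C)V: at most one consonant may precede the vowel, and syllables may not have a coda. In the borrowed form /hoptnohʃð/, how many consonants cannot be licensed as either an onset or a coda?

Under (C)V, the unsyllabifiable consonants are /p/, /t/, /h/, /ʃ/, /ð/ (no codas are permitted; onsets are limited to one consonant).

5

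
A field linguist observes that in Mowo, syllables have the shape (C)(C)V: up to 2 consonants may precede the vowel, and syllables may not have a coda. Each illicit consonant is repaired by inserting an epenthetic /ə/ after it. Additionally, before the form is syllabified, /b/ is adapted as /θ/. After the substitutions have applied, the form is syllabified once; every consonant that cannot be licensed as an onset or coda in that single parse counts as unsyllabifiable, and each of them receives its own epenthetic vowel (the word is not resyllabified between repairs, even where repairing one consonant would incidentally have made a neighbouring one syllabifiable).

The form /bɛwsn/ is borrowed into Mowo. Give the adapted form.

θɛwəsənə

Substitution: /b/ → /θ/, giving /θɛwsn/.
Under (C)(C)V, the unsyllabifiable consonants are /w/, /s/, /n/ (no codas are permitted; onsets may contain at most 2 consonants).
Epenthesis after each stranded consonant: /w/ → /wə/, /s/ → /sə/, /n/ → /nə/.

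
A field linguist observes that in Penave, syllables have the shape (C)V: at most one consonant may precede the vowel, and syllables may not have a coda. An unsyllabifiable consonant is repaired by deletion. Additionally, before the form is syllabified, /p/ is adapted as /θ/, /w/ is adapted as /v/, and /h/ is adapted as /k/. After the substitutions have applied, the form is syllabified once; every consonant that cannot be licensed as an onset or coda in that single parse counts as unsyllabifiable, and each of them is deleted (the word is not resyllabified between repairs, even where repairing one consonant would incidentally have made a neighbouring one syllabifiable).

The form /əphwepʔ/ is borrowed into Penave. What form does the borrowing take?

Substitution: /p/ → /θ/, /h/ → /k/, /w/ → /v/, giving /əθkveθʔ/.
Syllabifying with onset maximization leaves /θ/, /k/, /θ/, /ʔ/ stranded (no codas are permitted; onsets are limited to one consonant).
Each unlicensed consonant is deleted: /θ/, /k/, /θ/, /ʔ/.

əve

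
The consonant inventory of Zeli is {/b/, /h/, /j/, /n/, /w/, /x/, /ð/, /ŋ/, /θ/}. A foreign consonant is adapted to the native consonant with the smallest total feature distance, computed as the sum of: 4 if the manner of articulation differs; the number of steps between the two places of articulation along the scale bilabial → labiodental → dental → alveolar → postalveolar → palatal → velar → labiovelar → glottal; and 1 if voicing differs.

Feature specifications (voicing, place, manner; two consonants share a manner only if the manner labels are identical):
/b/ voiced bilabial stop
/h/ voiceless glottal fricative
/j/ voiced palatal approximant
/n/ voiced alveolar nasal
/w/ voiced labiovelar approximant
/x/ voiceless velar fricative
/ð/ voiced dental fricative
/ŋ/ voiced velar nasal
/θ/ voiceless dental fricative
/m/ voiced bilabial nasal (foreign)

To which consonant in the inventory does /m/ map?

/n/ is closest: same manner (nasal), place distance 3 (bilabial→alveolar), same voicing; total 3. Next closest is /b/ at distance 4.

n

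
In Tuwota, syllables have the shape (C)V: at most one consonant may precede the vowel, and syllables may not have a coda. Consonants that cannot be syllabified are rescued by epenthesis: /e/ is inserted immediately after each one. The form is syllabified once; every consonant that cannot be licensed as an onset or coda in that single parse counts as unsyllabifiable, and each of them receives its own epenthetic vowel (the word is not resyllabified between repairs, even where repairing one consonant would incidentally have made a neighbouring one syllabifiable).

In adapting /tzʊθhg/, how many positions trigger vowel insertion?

The unsyllabifiable consonants are /t/, /θ/, /h/, /g/; each receives one epenthetic vowel.

4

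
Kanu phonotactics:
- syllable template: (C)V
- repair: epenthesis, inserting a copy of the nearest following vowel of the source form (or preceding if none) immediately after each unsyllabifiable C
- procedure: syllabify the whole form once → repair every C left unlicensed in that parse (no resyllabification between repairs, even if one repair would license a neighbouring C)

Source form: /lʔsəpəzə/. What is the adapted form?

The consonants /l/, /ʔ/ cannot be parsed into a legal (C)V syllable (no codas are permitted; onsets are limited to one consonant).
Inserting the epenthetic vowel yields /l/ → /lə/, /ʔ/ → /ʔə/.

ləʔəsəpəzə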